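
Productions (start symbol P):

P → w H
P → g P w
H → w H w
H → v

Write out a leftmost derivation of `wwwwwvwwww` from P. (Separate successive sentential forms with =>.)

P => wH => wwHw => wwwHww => wwwwHwww => wwwwwHwwww => wwwwwvwwww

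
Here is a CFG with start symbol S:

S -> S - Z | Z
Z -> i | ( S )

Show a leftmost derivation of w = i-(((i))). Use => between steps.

S => S-Z   [S -> S - Z]
S-Z => Z-Z   [S -> Z]
Z-Z => i-Z   [Z -> i]
i-Z => i-(S)   [Z -> ( S )]
i-(S) => i-(Z)   [S -> Z]
i-(Z) => i-((S))   [Z -> ( S )]
i-((S)) => i-((Z))   [S -> Z]
i-((Z)) => i-(((S)))   [Z -> ( S )]
i-(((S))) => i-(((Z)))   [S -> Z]
i-(((Z))) => i-(((i)))   [Z -> i]

S=>S-Z=>Z-Z=>i-Z=>i-(S)=>i-(Z)=>i-((S))=>i-((Z))=>i-(((S)))=>i-(((Z)))=>i-(((i)))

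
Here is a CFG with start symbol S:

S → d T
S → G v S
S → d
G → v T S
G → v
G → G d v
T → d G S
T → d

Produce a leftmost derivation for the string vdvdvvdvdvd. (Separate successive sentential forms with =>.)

S => GvS => vTSvS => vdSvS => vdGvSvS => vdvTSvSvS => vdvdSvSvS => vdvdGvSvSvS => vdvdvvSvSvS => vdvdvvdvSvS => vdvdvvdvdvS => vdvdvvdvdvd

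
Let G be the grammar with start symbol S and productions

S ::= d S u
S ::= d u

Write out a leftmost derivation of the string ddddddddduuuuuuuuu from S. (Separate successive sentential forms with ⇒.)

S ⇒ dSu   [S ::= d S u]
dSu ⇒ ddSuu   [S ::= d S u]
ddSuu ⇒ dddSuuu   [S ::= d S u]
dddSuuu ⇒ ddddSuuuu   [S ::= d S u]
ddddSuuuu ⇒ dddddSuuuuu   [S ::= d S u]
dddddSuuuuu ⇒ ddddddSuuuuuu   [S ::= d S u]
ddddddSuuuuuu ⇒ dddddddSuuuuuuu   [S ::= d S u]
dddddddSuuuuuuu ⇒ ddddddddSuuuuuuuu   [S ::= d S u]
ddddddddSuuuuuuuu ⇒ ddddddddduuuuuuuuu   [S ::= d u]

S ⇒ dSu ⇒ ddSuu ⇒ dddSuuu ⇒ ddddSuuuu ⇒ dddddSuuuuu ⇒ ddddddSuuuuuu ⇒ dddddddSuuuuuuu ⇒ ddddddddSuuuuuuuu ⇒ ddddddddduuuuuuuuu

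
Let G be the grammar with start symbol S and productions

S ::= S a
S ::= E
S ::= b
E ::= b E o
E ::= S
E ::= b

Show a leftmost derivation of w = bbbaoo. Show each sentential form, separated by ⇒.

S⇒E⇒bEo⇒bbEoo⇒bbSoo⇒bbSaoo⇒bbbaoo

S ⇒ E   [S ::= E]
E ⇒ bEo   [E ::= b E o]
bEo ⇒ bbEoo   [E ::= b E o]
bbEoo ⇒ bbSoo   [E ::= S]
bbSoo ⇒ bbSaoo   [S ::= S a]
bbSaoo ⇒ bbbaoo   [S ::= b]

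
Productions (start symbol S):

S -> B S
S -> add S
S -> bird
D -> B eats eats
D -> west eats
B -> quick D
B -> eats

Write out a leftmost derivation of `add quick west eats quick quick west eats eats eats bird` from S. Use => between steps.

S => add S => add B S => add quick D S => add quick west eats S => add quick west eats B S => add quick west eats quick D S => add quick west eats quick B eats eats S => add quick west eats quick quick D eats eats S => add quick west eats quick quick west eats eats eats S => add quick west eats quick quick west eats eats eats bird

S => add S   [S -> add S]
add S => add B S   [S -> B S]
add B S => add quick D S   [B -> quick D]
add quick D S => add quick west eats S   [D -> west eats]
add quick west eats S => add quick west eats B S   [S -> B S]
add quick west eats B S => add quick west eats quick D S   [B -> quick D]
add quick west eats quick D S => add quick west eats quick B eats eats S   [D -> B eats eats]
add quick west eats quick B eats eats S => add quick west eats quick quick D eats eats S   [B -> quick D]
add quick west eats quick quick D eats eats S => add quick west eats quick quick west eats eats eats S   [D -> west eats]
add quick west eats quick quick west eats eats eats S => add quick west eats quick quick west eats eats eats bird   [S -> bird]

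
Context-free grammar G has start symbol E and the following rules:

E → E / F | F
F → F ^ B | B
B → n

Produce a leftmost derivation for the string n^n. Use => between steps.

E=>F=>F^B=>B^B=>n^B=>n^n

E => F   [E → F]
F => F^B   [F → F ^ B]
F^B => B^B   [F → B]
B^B => n^B   [B → n]
n^B => n^n   [B → n]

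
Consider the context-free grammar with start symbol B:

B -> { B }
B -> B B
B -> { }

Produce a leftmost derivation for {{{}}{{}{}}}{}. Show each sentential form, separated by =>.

B=>BB=>{B}B=>{BB}B=>{{B}B}B=>{{{}}B}B=>{{{}}{B}}B=>{{{}}{BB}}B=>{{{}}{{}B}}B=>{{{}}{{}{}}}B=>{{{}}{{}{}}}{}

B => BB   [B -> B B]
BB => {B}B   [B -> { B }]
{B}B => {BB}B   [B -> B B]
{BB}B => {{B}B}B   [B -> { B }]
{{B}B}B => {{{}}B}B   [B -> { }]
{{{}}B}B => {{{}}{B}}B   [B -> { B }]
{{{}}{B}}B => {{{}}{BB}}B   [B -> B B]
{{{}}{BB}}B => {{{}}{{}B}}B   [B -> { }]
{{{}}{{}B}}B => {{{}}{{}{}}}B   [B -> { }]
{{{}}{{}{}}}B => {{{}}{{}{}}}{}   [B -> { }]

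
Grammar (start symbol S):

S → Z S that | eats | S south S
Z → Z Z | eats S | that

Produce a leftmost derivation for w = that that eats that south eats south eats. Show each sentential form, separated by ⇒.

S ⇒ S south S ⇒ S south S south S ⇒ Z S that south S south S ⇒ Z Z S that south S south S ⇒ that Z S that south S south S ⇒ that that S that south S south S ⇒ that that eats that south S south S ⇒ that that eats that south eats south S ⇒ that that eats that south eats south eats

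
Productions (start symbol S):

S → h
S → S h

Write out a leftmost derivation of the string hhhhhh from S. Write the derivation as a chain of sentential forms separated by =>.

S => Sh   [S → S h]
Sh => Shh   [S → S h]
Shh => Shhh   [S → S h]
Shhh => Shhhh   [S → S h]
Shhhh => Shhhhh   [S → S h]
Shhhhh => hhhhhh   [S → h]

S=>Sh=>Shh=>Shhh=>Shhhh=>Shhhhh=>hhhhhh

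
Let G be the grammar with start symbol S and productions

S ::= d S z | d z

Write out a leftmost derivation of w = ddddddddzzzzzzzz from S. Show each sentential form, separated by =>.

S=>dSz=>ddSzz=>dddSzzz=>ddddSzzzz=>dddddSzzzzz=>ddddddSzzzzzz=>dddddddSzzzzzzz=>ddddddddzzzzzzzz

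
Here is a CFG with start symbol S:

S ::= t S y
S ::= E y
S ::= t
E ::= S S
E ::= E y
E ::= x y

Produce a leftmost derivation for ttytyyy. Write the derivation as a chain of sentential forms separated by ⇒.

S ⇒ Ey   [S ::= E y]
Ey ⇒ Eyy   [E ::= E y]
Eyy ⇒ Eyyy   [E ::= E y]
Eyyy ⇒ SSyyy   [E ::= S S]
SSyyy ⇒ EySyyy   [S ::= E y]
EySyyy ⇒ SSySyyy   [E ::= S S]
SSySyyy ⇒ tSySyyy   [S ::= t]
tSySyyy ⇒ ttySyyy   [S ::= t]
ttySyyy ⇒ ttytyyy   [S ::= t]

S ⇒ Ey ⇒ Eyy ⇒ Eyyy ⇒ SSyyy ⇒ EySyyy ⇒ SSySyyy ⇒ tSySyyy ⇒ ttySyyy ⇒ ttytyyy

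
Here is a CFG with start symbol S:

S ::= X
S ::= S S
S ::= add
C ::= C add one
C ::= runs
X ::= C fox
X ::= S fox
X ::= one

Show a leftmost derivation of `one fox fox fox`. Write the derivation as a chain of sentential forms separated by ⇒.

S ⇒ X ⇒ S fox ⇒ X fox ⇒ S fox fox ⇒ X fox fox ⇒ S fox fox fox ⇒ X fox fox fox ⇒ one fox fox fox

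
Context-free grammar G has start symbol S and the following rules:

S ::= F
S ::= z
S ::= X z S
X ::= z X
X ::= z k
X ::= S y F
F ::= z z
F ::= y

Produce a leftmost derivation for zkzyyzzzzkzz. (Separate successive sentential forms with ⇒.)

S ⇒ XzS ⇒ SyFzS ⇒ XzSyFzS ⇒ zkzSyFzS ⇒ zkzFyFzS ⇒ zkzyyFzS ⇒ zkzyyzzzS ⇒ zkzyyzzzXzS ⇒ zkzyyzzzzkzS ⇒ zkzyyzzzzkzz

S ⇒ XzS   [S ::= X z S]
XzS ⇒ SyFzS   [X ::= S y F]
SyFzS ⇒ XzSyFzS   [S ::= X z S]
XzSyFzS ⇒ zkzSyFzS   [X ::= z k]
zkzSyFzS ⇒ zkzFyFzS   [S ::= F]
zkzFyFzS ⇒ zkzyyFzS   [F ::= y]
zkzyyFzS ⇒ zkzyyzzzS   [F ::= z z]
zkzyyzzzS ⇒ zkzyyzzzXzS   [S ::= X z S]
zkzyyzzzXzS ⇒ zkzyyzzzzkzS   [X ::= z k]
zkzyyzzzzkzS ⇒ zkzyyzzzzkzz   [S ::= z]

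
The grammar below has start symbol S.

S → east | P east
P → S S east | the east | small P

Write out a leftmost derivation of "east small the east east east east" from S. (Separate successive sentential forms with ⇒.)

S ⇒ P east   [S → P east]
P east ⇒ S S east east   [P → S S east]
S S east east ⇒ east S east east   [S → east]
east S east east ⇒ east P east east east   [S → P east]
east P east east east ⇒ east small P east east east   [P → small P]
east small P east east east ⇒ east small the east east east east   [P → the east]

S ⇒ P east ⇒ S S east east ⇒ east S east east ⇒ east P east east east ⇒ east small P east east east ⇒ east small the east east east east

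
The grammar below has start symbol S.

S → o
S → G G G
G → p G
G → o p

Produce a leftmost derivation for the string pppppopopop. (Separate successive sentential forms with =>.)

S => GGG   [S → G G G]
GGG => pGGG   [G → p G]
pGGG => ppGGG   [G → p G]
ppGGG => pppGGG   [G → p G]
pppGGG => ppppGGG   [G → p G]
ppppGGG => pppppGGG   [G → p G]
pppppGGG => pppppopGG   [G → o p]
pppppopGG => pppppopopG   [G → o p]
pppppopopG => pppppopopop   [G → o p]

S => GGG => pGGG => ppGGG => pppGGG => ppppGGG => pppppGGG => pppppopGG => pppppopopG => pppppopopop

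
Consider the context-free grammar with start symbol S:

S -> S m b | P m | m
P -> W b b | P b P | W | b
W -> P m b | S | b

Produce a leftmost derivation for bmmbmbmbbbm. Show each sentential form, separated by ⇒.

S ⇒ Pm   [S -> P m]
Pm ⇒ Wbbm   [P -> W b b]
Wbbm ⇒ Sbbm   [W -> S]
Sbbm ⇒ Smbbbm   [S -> S m b]
Smbbbm ⇒ Smbmbbbm   [S -> S m b]
Smbmbbbm ⇒ Smbmbmbbbm   [S -> S m b]
Smbmbmbbbm ⇒ Pmmbmbmbbbm   [S -> P m]
Pmmbmbmbbbm ⇒ bmmbmbmbbbm   [P -> b]

S ⇒ Pm ⇒ Wbbm ⇒ Sbbm ⇒ Smbbbm ⇒ Smbmbbbm ⇒ Smbmbmbbbm ⇒ Pmmbmbmbbbm ⇒ bmmbmbmbbbm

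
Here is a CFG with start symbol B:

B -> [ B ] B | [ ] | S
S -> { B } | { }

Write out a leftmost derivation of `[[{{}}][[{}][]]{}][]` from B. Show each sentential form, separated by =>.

B => [B]B => [[B]B]B => [[S]B]B => [[{B}]B]B => [[{S}]B]B => [[{{}}]B]B => [[{{}}][B]B]B => [[{{}}][[B]B]B]B => [[{{}}][[S]B]B]B => [[{{}}][[{}]B]B]B => [[{{}}][[{}][]]B]B => [[{{}}][[{}][]]S]B => [[{{}}][[{}][]]{}]B => [[{{}}][[{}][]]{}][]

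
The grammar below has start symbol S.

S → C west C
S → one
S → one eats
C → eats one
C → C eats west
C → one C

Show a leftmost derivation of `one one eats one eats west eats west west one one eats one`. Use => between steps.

S => C west C => one C west C => one one C west C => one one C eats west west C => one one C eats west eats west west C => one one eats one eats west eats west west C => one one eats one eats west eats west west one C => one one eats one eats west eats west west one one C => one one eats one eats west eats west west one one eats one

S => C west C   [S → C west C]
C west C => one C west C   [C → one C]
one C west C => one one C west C   [C → one C]
one one C west C => one one C eats west west C   [C → C eats west]
one one C eats west west C => one one C eats west eats west west C   [C → C eats west]
one one C eats west eats west west C => one one eats one eats west eats west west C   [C → eats one]
one one eats one eats west eats west west C => one one eats one eats west eats west west one C   [C → one C]
one one eats one eats west eats west west one C => one one eats one eats west eats west west one one C   [C → one C]
one one eats one eats west eats west west one one C => one one eats one eats west eats west west one one eats one   [C → eats one]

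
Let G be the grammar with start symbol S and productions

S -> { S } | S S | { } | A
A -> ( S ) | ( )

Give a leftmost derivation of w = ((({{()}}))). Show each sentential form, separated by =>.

S=>A=>(S)=>(A)=>((S))=>((A))=>(((S)))=>((({S})))=>((({{S}})))=>((({{A}})))=>((({{()}})))

S => A   [S -> A]
A => (S)   [A -> ( S )]
(S) => (A)   [S -> A]
(A) => ((S))   [A -> ( S )]
((S)) => ((A))   [S -> A]
((A)) => (((S)))   [A -> ( S )]
(((S))) => ((({S})))   [S -> { S }]
((({S}))) => ((({{S}})))   [S -> { S }]
((({{S}}))) => ((({{A}})))   [S -> A]
((({{A}}))) => ((({{()}})))   [A -> ( )]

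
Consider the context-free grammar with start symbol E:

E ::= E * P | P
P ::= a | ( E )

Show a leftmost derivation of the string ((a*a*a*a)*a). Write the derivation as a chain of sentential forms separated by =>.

E => P   [E ::= P]
P => (E)   [P ::= ( E )]
(E) => (E*P)   [E ::= E * P]
(E*P) => (P*P)   [E ::= P]
(P*P) => ((E)*P)   [P ::= ( E )]
((E)*P) => ((E*P)*P)   [E ::= E * P]
((E*P)*P) => ((E*P*P)*P)   [E ::= E * P]
((E*P*P)*P) => ((E*P*P*P)*P)   [E ::= E * P]
((E*P*P*P)*P) => ((P*P*P*P)*P)   [E ::= P]
((P*P*P*P)*P) => ((a*P*P*P)*P)   [P ::= a]
((a*P*P*P)*P) => ((a*a*P*P)*P)   [P ::= a]
((a*a*P*P)*P) => ((a*a*a*P)*P)   [P ::= a]
((a*a*a*P)*P) => ((a*a*a*a)*P)   [P ::= a]
((a*a*a*a)*P) => ((a*a*a*a)*a)   [P ::= a]

E=>P=>(E)=>(E*P)=>(P*P)=>((E)*P)=>((E*P)*P)=>((E*P*P)*P)=>((E*P*P*P)*P)=>((P*P*P*P)*P)=>((a*P*P*P)*P)=>((a*a*P*P)*P)=>((a*a*a*P)*P)=>((a*a*a*a)*P)=>((a*a*a*a)*a)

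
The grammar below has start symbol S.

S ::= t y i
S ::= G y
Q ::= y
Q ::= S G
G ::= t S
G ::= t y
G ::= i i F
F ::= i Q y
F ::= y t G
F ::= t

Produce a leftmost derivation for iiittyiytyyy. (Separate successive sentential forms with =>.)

S => Gy => iiFy => iiiQyy => iiiSGyy => iiiGyGyy => iiitSyGyy => iiittyiyGyy => iiittyiytyyy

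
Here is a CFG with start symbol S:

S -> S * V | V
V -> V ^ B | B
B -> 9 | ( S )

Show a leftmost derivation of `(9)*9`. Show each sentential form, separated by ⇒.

S ⇒ S*V   [S -> S * V]
S*V ⇒ V*V   [S -> V]
V*V ⇒ B*V   [V -> B]
B*V ⇒ (S)*V   [B -> ( S )]
(S)*V ⇒ (V)*V   [S -> V]
(V)*V ⇒ (B)*V   [V -> B]
(B)*V ⇒ (9)*V   [B -> 9]
(9)*V ⇒ (9)*B   [V -> B]
(9)*B ⇒ (9)*9   [B -> 9]

S ⇒ S*V ⇒ V*V ⇒ B*V ⇒ (S)*V ⇒ (V)*V ⇒ (B)*V ⇒ (9)*V ⇒ (9)*B ⇒ (9)*9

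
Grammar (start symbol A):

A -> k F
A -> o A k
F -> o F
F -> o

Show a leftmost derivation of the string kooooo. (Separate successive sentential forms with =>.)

A=>kF=>koF=>kooF=>koooF=>kooooF=>kooooo

A => kF   [A -> k F]
kF => koF   [F -> o F]
koF => kooF   [F -> o F]
kooF => koooF   [F -> o F]
koooF => kooooF   [F -> o F]
kooooF => kooooo   [F -> o]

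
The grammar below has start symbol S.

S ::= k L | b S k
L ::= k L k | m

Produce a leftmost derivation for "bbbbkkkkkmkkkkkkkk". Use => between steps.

S => bSk   [S ::= b S k]
bSk => bbSkk   [S ::= b S k]
bbSkk => bbbSkkk   [S ::= b S k]
bbbSkkk => bbbbSkkkk   [S ::= b S k]
bbbbSkkkk => bbbbkLkkkk   [S ::= k L]
bbbbkLkkkk => bbbbkkLkkkkk   [L ::= k L k]
bbbbkkLkkkkk => bbbbkkkLkkkkkk   [L ::= k L k]
bbbbkkkLkkkkkk => bbbbkkkkLkkkkkkk   [L ::= k L k]
bbbbkkkkLkkkkkkk => bbbbkkkkkLkkkkkkkk   [L ::= k L k]
bbbbkkkkkLkkkkkkkk => bbbbkkkkkmkkkkkkkk   [L ::= m]

S => bSk => bbSkk => bbbSkkk => bbbbSkkkk => bbbbkLkkkk => bbbbkkLkkkkk => bbbbkkkLkkkkkk => bbbbkkkkLkkkkkkk => bbbbkkkkkLkkkkkkkk => bbbbkkkkkmkkkkkkkk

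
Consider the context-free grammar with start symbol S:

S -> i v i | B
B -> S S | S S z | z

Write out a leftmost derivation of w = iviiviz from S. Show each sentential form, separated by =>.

S=>B=>SS=>BS=>SSS=>iviSS=>iviiviS=>iviiviB=>iviiviz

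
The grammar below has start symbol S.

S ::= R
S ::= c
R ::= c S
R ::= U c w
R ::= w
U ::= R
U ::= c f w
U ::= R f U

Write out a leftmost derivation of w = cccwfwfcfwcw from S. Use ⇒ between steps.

S ⇒ R ⇒ Ucw ⇒ RfUcw ⇒ UcwfUcw ⇒ RcwfUcw ⇒ cScwfUcw ⇒ cccwfUcw ⇒ cccwfRfUcw ⇒ cccwfwfUcw ⇒ cccwfwfcfwcw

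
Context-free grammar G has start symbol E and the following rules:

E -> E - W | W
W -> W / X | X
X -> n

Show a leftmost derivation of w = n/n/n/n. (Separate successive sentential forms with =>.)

E => W   [E -> W]
W => W/X   [W -> W / X]
W/X => W/X/X   [W -> W / X]
W/X/X => W/X/X/X   [W -> W / X]
W/X/X/X => X/X/X/X   [W -> X]
X/X/X/X => n/X/X/X   [X -> n]
n/X/X/X => n/n/X/X   [X -> n]
n/n/X/X => n/n/n/X   [X -> n]
n/n/n/X => n/n/n/n   [X -> n]

E => W => W/X => W/X/X => W/X/X/X => X/X/X/X => n/X/X/X => n/n/X/X => n/n/n/X => n/n/n/n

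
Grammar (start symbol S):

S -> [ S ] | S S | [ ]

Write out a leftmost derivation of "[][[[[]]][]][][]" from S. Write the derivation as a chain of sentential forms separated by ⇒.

S ⇒ SS   [S -> S S]
SS ⇒ SSS   [S -> S S]
SSS ⇒ SSSS   [S -> S S]
SSSS ⇒ []SSS   [S -> [ ]]
[]SSS ⇒ [][S]SS   [S -> [ S ]]
[][S]SS ⇒ [][SS]SS   [S -> S S]
[][SS]SS ⇒ [][[S]S]SS   [S -> [ S ]]
[][[S]S]SS ⇒ [][[[S]]S]SS   [S -> [ S ]]
[][[[S]]S]SS ⇒ [][[[[]]]S]SS   [S -> [ ]]
[][[[[]]]S]SS ⇒ [][[[[]]][]]SS   [S -> [ ]]
[][[[[]]][]]SS ⇒ [][[[[]]][]][]S   [S -> [ ]]
[][[[[]]][]][]S ⇒ [][[[[]]][]][][]   [S -> [ ]]

S ⇒ SS ⇒ SSS ⇒ SSSS ⇒ []SSS ⇒ [][S]SS ⇒ [][SS]SS ⇒ [][[S]S]SS ⇒ [][[[S]]S]SS ⇒ [][[[[]]]S]SS ⇒ [][[[[]]][]]SS ⇒ [][[[[]]][]][]S ⇒ [][[[[]]][]][][]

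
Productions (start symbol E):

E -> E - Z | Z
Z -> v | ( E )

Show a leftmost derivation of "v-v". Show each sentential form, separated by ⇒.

E⇒E-Z⇒Z-Z⇒v-Z⇒v-v

E ⇒ E-Z   [E -> E - Z]
E-Z ⇒ Z-Z   [E -> Z]
Z-Z ⇒ v-Z   [Z -> v]
v-Z ⇒ v-v   [Z -> v]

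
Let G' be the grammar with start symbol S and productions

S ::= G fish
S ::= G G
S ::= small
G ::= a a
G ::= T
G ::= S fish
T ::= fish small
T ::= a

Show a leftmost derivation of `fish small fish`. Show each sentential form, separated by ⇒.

S ⇒ G fish ⇒ T fish ⇒ fish small fish

S ⇒ G fish   [S ::= G fish]
G fish ⇒ T fish   [G ::= T]
T fish ⇒ fish small fish   [T ::= fish small]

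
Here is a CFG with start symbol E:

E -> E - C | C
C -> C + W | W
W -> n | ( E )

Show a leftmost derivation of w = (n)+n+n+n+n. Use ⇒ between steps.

E ⇒ C ⇒ C+W ⇒ C+W+W ⇒ C+W+W+W ⇒ C+W+W+W+W ⇒ W+W+W+W+W ⇒ (E)+W+W+W+W ⇒ (C)+W+W+W+W ⇒ (W)+W+W+W+W ⇒ (n)+W+W+W+W ⇒ (n)+n+W+W+W ⇒ (n)+n+n+W+W ⇒ (n)+n+n+n+W ⇒ (n)+n+n+n+n

E ⇒ C   [E -> C]
C ⇒ C+W   [C -> C + W]
C+W ⇒ C+W+W   [C -> C + W]
C+W+W ⇒ C+W+W+W   [C -> C + W]
C+W+W+W ⇒ C+W+W+W+W   [C -> C + W]
C+W+W+W+W ⇒ W+W+W+W+W   [C -> W]
W+W+W+W+W ⇒ (E)+W+W+W+W   [W -> ( E )]
(E)+W+W+W+W ⇒ (C)+W+W+W+W   [E -> C]
(C)+W+W+W+W ⇒ (W)+W+W+W+W   [C -> W]
(W)+W+W+W+W ⇒ (n)+W+W+W+W   [W -> n]
(n)+W+W+W+W ⇒ (n)+n+W+W+W   [W -> n]
(n)+n+W+W+W ⇒ (n)+n+n+W+W   [W -> n]
(n)+n+n+W+W ⇒ (n)+n+n+n+W   [W -> n]
(n)+n+n+n+W ⇒ (n)+n+n+n+n   [W -> n]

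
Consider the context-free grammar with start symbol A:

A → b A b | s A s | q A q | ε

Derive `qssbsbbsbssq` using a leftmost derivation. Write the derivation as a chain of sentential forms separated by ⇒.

A ⇒ qAq ⇒ qsAsq ⇒ qssAssq ⇒ qssbAbssq ⇒ qssbsAsbssq ⇒ qssbsbAbsbssq ⇒ qssbsbbsbssq

A ⇒ qAq   [A → q A q]
qAq ⇒ qsAsq   [A → s A s]
qsAsq ⇒ qssAssq   [A → s A s]
qssAssq ⇒ qssbAbssq   [A → b A b]
qssbAbssq ⇒ qssbsAsbssq   [A → s A s]
qssbsAsbssq ⇒ qssbsbAbsbssq   [A → b A b]
qssbsbAbsbssq ⇒ qssbsbbsbssq   [A → ε]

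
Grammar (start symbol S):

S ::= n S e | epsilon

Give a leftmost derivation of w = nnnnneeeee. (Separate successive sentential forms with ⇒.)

S⇒nSe⇒nnSee⇒nnnSeee⇒nnnnSeeee⇒nnnnnSeeeee⇒nnnnneeeee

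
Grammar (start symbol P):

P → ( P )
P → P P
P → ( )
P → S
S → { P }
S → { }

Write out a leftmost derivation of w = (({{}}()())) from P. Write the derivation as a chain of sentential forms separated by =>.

P => (P) => ((P)) => ((PP)) => ((PPP)) => ((SPP)) => (({P}PP)) => (({S}PP)) => (({{}}PP)) => (({{}}()P)) => (({{}}()()))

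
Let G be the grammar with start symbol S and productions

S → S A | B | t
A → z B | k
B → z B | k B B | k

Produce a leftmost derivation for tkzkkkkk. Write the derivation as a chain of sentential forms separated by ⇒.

S ⇒ SA ⇒ SAA ⇒ SAAA ⇒ SAAAA ⇒ tAAAA ⇒ tkAAA ⇒ tkzBAA ⇒ tkzkBBAA ⇒ tkzkkBAA ⇒ tkzkkkAA ⇒ tkzkkkkA ⇒ tkzkkkkk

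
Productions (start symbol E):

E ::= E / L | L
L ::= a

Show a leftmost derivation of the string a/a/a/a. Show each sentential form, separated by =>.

E => E/L => E/L/L => E/L/L/L => L/L/L/L => a/L/L/L => a/a/L/L => a/a/a/L => a/a/a/a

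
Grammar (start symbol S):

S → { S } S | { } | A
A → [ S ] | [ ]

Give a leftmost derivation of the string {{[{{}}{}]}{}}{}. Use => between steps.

S=>{S}S=>{{S}S}S=>{{A}S}S=>{{[S]}S}S=>{{[{S}S]}S}S=>{{[{{}}S]}S}S=>{{[{{}}{}]}S}S=>{{[{{}}{}]}{}}S=>{{[{{}}{}]}{}}{}

S => {S}S   [S → { S } S]
{S}S => {{S}S}S   [S → { S } S]
{{S}S}S => {{A}S}S   [S → A]
{{A}S}S => {{[S]}S}S   [A → [ S ]]
{{[S]}S}S => {{[{S}S]}S}S   [S → { S } S]
{{[{S}S]}S}S => {{[{{}}S]}S}S   [S → { }]
{{[{{}}S]}S}S => {{[{{}}{}]}S}S   [S → { }]
{{[{{}}{}]}S}S => {{[{{}}{}]}{}}S   [S → { }]
{{[{{}}{}]}{}}S => {{[{{}}{}]}{}}{}   [S → { }]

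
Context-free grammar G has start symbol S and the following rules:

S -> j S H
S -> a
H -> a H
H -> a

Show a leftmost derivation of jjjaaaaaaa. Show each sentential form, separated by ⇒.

S ⇒ jSH ⇒ jjSHH ⇒ jjjSHHH ⇒ jjjaHHH ⇒ jjjaaHHH ⇒ jjjaaaHHH ⇒ jjjaaaaHH ⇒ jjjaaaaaHH ⇒ jjjaaaaaaH ⇒ jjjaaaaaaa

S ⇒ jSH   [S -> j S H]
jSH ⇒ jjSHH   [S -> j S H]
jjSHH ⇒ jjjSHHH   [S -> j S H]
jjjSHHH ⇒ jjjaHHH   [S -> a]
jjjaHHH ⇒ jjjaaHHH   [H -> a H]
jjjaaHHH ⇒ jjjaaaHHH   [H -> a H]
jjjaaaHHH ⇒ jjjaaaaHH   [H -> a]
jjjaaaaHH ⇒ jjjaaaaaHH   [H -> a H]
jjjaaaaaHH ⇒ jjjaaaaaaH   [H -> a]
jjjaaaaaaH ⇒ jjjaaaaaaa   [H -> a]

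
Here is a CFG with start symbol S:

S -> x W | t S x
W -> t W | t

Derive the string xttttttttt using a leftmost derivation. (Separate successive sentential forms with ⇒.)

S ⇒ xW   [S -> x W]
xW ⇒ xtW   [W -> t W]
xtW ⇒ xttW   [W -> t W]
xttW ⇒ xtttW   [W -> t W]
xtttW ⇒ xttttW   [W -> t W]
xttttW ⇒ xtttttW   [W -> t W]
xtttttW ⇒ xttttttW   [W -> t W]
xttttttW ⇒ xtttttttW   [W -> t W]
xtttttttW ⇒ xttttttttW   [W -> t W]
xttttttttW ⇒ xttttttttt   [W -> t]

S⇒xW⇒xtW⇒xttW⇒xtttW⇒xttttW⇒xtttttW⇒xttttttW⇒xtttttttW⇒xttttttttW⇒xttttttttt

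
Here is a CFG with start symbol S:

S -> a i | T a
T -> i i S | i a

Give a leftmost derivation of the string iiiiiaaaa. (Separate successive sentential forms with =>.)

S => Ta   [S -> T a]
Ta => iiSa   [T -> i i S]
iiSa => iiTaa   [S -> T a]
iiTaa => iiiiSaa   [T -> i i S]
iiiiSaa => iiiiTaaa   [S -> T a]
iiiiTaaa => iiiiiaaaa   [T -> i a]

S => Ta => iiSa => iiTaa => iiiiSaa => iiiiTaaa => iiiiiaaaa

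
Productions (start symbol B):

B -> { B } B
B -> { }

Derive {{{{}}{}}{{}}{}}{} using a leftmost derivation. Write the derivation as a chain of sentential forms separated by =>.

B => {B}B => {{B}B}B => {{{B}B}B}B => {{{{}}B}B}B => {{{{}}{}}B}B => {{{{}}{}}{B}B}B => {{{{}}{}}{{}}B}B => {{{{}}{}}{{}}{}}B => {{{{}}{}}{{}}{}}{}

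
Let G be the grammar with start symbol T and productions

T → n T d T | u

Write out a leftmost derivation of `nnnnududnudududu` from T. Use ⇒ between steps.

T ⇒ nTdT   [T → n T d T]
nTdT ⇒ nnTdTdT   [T → n T d T]
nnTdTdT ⇒ nnnTdTdTdT   [T → n T d T]
nnnTdTdTdT ⇒ nnnnTdTdTdTdT   [T → n T d T]
nnnnTdTdTdTdT ⇒ nnnnudTdTdTdT   [T → u]
nnnnudTdTdTdT ⇒ nnnnududTdTdT   [T → u]
nnnnududTdTdT ⇒ nnnnududnTdTdTdT   [T → n T d T]
nnnnududnTdTdTdT ⇒ nnnnududnudTdTdT   [T → u]
nnnnududnudTdTdT ⇒ nnnnududnududTdT   [T → u]
nnnnududnududTdT ⇒ nnnnududnudududT   [T → u]
nnnnududnudududT ⇒ nnnnududnudududu   [T → u]

T⇒nTdT⇒nnTdTdT⇒nnnTdTdTdT⇒nnnnTdTdTdTdT⇒nnnnudTdTdTdT⇒nnnnududTdTdT⇒nnnnududnTdTdTdT⇒nnnnududnudTdTdT⇒nnnnududnududTdT⇒nnnnududnudududT⇒nnnnududnudududu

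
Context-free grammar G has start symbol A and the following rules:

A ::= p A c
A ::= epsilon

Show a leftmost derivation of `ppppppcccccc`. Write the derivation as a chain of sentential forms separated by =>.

A => pAc => ppAcc => pppAccc => ppppAcccc => pppppAccccc => ppppppAcccccc => ppppppcccccc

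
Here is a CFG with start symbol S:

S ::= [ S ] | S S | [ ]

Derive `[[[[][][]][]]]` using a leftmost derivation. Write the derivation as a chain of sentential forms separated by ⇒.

S ⇒ [S]   [S ::= [ S ]]
[S] ⇒ [[S]]   [S ::= [ S ]]
[[S]] ⇒ [[SS]]   [S ::= S S]
[[SS]] ⇒ [[[S]S]]   [S ::= [ S ]]
[[[S]S]] ⇒ [[[SS]S]]   [S ::= S S]
[[[SS]S]] ⇒ [[[[]S]S]]   [S ::= [ ]]
[[[[]S]S]] ⇒ [[[[]SS]S]]   [S ::= S S]
[[[[]SS]S]] ⇒ [[[[][]S]S]]   [S ::= [ ]]
[[[[][]S]S]] ⇒ [[[[][][]]S]]   [S ::= [ ]]
[[[[][][]]S]] ⇒ [[[[][][]][]]]   [S ::= [ ]]

S⇒[S]⇒[[S]]⇒[[SS]]⇒[[[S]S]]⇒[[[SS]S]]⇒[[[[]S]S]]⇒[[[[]SS]S]]⇒[[[[][]S]S]]⇒[[[[][][]]S]]⇒[[[[][][]][]]]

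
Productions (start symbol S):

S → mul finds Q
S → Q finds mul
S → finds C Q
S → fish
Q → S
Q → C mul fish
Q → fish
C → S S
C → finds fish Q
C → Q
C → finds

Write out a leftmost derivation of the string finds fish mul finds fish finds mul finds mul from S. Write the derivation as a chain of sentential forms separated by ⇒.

S ⇒ Q finds mul ⇒ S finds mul ⇒ Q finds mul finds mul ⇒ S finds mul finds mul ⇒ finds C Q finds mul finds mul ⇒ finds Q Q finds mul finds mul ⇒ finds fish Q finds mul finds mul ⇒ finds fish S finds mul finds mul ⇒ finds fish mul finds Q finds mul finds mul ⇒ finds fish mul finds fish finds mul finds mul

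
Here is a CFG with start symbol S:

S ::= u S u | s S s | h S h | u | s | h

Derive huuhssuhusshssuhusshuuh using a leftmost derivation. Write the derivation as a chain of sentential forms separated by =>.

S => hSh   [S ::= h S h]
hSh => huSuh   [S ::= u S u]
huSuh => huuSuuh   [S ::= u S u]
huuSuuh => huuhShuuh   [S ::= h S h]
huuhShuuh => huuhsSshuuh   [S ::= s S s]
huuhsSshuuh => huuhssSsshuuh   [S ::= s S s]
huuhssSsshuuh => huuhssuSusshuuh   [S ::= u S u]
huuhssuSusshuuh => huuhssuhShusshuuh   [S ::= h S h]
huuhssuhShusshuuh => huuhssuhuSuhusshuuh   [S ::= u S u]
huuhssuhuSuhusshuuh => huuhssuhusSsuhusshuuh   [S ::= s S s]
huuhssuhusSsuhusshuuh => huuhssuhussSssuhusshuuh   [S ::= s S s]
huuhssuhussSssuhusshuuh => huuhssuhusshssuhusshuuh   [S ::= h]

S => hSh => huSuh => huuSuuh => huuhShuuh => huuhsSshuuh => huuhssSsshuuh => huuhssuSusshuuh => huuhssuhShusshuuh => huuhssuhuSuhusshuuh => huuhssuhusSsuhusshuuh => huuhssuhussSssuhusshuuh => huuhssuhusshssuhusshuuh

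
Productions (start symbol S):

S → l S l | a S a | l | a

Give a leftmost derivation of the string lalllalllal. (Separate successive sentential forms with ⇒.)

S⇒lSl⇒laSal⇒lalSlal⇒lallSllal⇒lalllSlllal⇒lalllalllal

S ⇒ lSl   [S → l S l]
lSl ⇒ laSal   [S → a S a]
laSal ⇒ lalSlal   [S → l S l]
lalSlal ⇒ lallSllal   [S → l S l]
lallSllal ⇒ lalllSlllal   [S → l S l]
lalllSlllal ⇒ lalllalllal   [S → a]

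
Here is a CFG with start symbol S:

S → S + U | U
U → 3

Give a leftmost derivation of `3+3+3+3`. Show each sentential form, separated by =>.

S=>S+U=>S+U+U=>S+U+U+U=>U+U+U+U=>3+U+U+U=>3+3+U+U=>3+3+3+U=>3+3+3+3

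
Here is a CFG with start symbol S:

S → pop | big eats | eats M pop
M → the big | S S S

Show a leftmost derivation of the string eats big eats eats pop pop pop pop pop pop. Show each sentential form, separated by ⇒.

S ⇒ eats M pop ⇒ eats S S S pop ⇒ eats big eats S S pop ⇒ eats big eats eats M pop S pop ⇒ eats big eats eats S S S pop S pop ⇒ eats big eats eats pop S S pop S pop ⇒ eats big eats eats pop pop S pop S pop ⇒ eats big eats eats pop pop pop pop S pop ⇒ eats big eats eats pop pop pop pop pop pop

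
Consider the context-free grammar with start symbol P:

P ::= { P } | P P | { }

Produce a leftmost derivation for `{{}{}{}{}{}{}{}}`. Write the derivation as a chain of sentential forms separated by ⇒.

P ⇒ {P}   [P ::= { P }]
{P} ⇒ {PP}   [P ::= P P]
{PP} ⇒ {PPP}   [P ::= P P]
{PPP} ⇒ {PPPP}   [P ::= P P]
{PPPP} ⇒ {PPPPP}   [P ::= P P]
{PPPPP} ⇒ {PPPPPP}   [P ::= P P]
{PPPPPP} ⇒ {PPPPPPP}   [P ::= P P]
{PPPPPPP} ⇒ {{}PPPPPP}   [P ::= { }]
{{}PPPPPP} ⇒ {{}{}PPPPP}   [P ::= { }]
{{}{}PPPPP} ⇒ {{}{}{}PPPP}   [P ::= { }]
{{}{}{}PPPP} ⇒ {{}{}{}{}PPP}   [P ::= { }]
{{}{}{}{}PPP} ⇒ {{}{}{}{}{}PP}   [P ::= { }]
{{}{}{}{}{}PP} ⇒ {{}{}{}{}{}{}P}   [P ::= { }]
{{}{}{}{}{}{}P} ⇒ {{}{}{}{}{}{}{}}   [P ::= { }]

P ⇒ {P} ⇒ {PP} ⇒ {PPP} ⇒ {PPPP} ⇒ {PPPPP} ⇒ {PPPPPP} ⇒ {PPPPPPP} ⇒ {{}PPPPPP} ⇒ {{}{}PPPPP} ⇒ {{}{}{}PPPP} ⇒ {{}{}{}{}PPP} ⇒ {{}{}{}{}{}PP} ⇒ {{}{}{}{}{}{}P} ⇒ {{}{}{}{}{}{}{}}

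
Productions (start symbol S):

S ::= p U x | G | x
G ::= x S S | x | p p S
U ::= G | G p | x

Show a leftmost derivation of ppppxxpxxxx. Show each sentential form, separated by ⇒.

S ⇒ pUx ⇒ pGx ⇒ pppSx ⇒ ppppUxx ⇒ ppppGxx ⇒ ppppxSSxx ⇒ ppppxxSxx ⇒ ppppxxpUxxx ⇒ ppppxxpxxxx

S ⇒ pUx   [S ::= p U x]
pUx ⇒ pGx   [U ::= G]
pGx ⇒ pppSx   [G ::= p p S]
pppSx ⇒ ppppUxx   [S ::= p U x]
ppppUxx ⇒ ppppGxx   [U ::= G]
ppppGxx ⇒ ppppxSSxx   [G ::= x S S]
ppppxSSxx ⇒ ppppxxSxx   [S ::= x]
ppppxxSxx ⇒ ppppxxpUxxx   [S ::= p U x]
ppppxxpUxxx ⇒ ppppxxpxxxx   [U ::= x]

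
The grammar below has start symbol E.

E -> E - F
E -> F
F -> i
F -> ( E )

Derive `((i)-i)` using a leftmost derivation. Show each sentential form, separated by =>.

E => F   [E -> F]
F => (E)   [F -> ( E )]
(E) => (E-F)   [E -> E - F]
(E-F) => (F-F)   [E -> F]
(F-F) => ((E)-F)   [F -> ( E )]
((E)-F) => ((F)-F)   [E -> F]
((F)-F) => ((i)-F)   [F -> i]
((i)-F) => ((i)-i)   [F -> i]

E=>F=>(E)=>(E-F)=>(F-F)=>((E)-F)=>((F)-F)=>((i)-F)=>((i)-i)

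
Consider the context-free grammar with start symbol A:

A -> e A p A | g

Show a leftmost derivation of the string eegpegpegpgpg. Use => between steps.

A => eApA => eeApApA => eegpApA => eegpeApApA => eegpegpApA => eegpegpeApApA => eegpegpegpApA => eegpegpegpgpA => eegpegpegpgpg

A => eApA   [A -> e A p A]
eApA => eeApApA   [A -> e A p A]
eeApApA => eegpApA   [A -> g]
eegpApA => eegpeApApA   [A -> e A p A]
eegpeApApA => eegpegpApA   [A -> g]
eegpegpApA => eegpegpeApApA   [A -> e A p A]
eegpegpeApApA => eegpegpegpApA   [A -> g]
eegpegpegpApA => eegpegpegpgpA   [A -> g]
eegpegpegpgpA => eegpegpegpgpg   [A -> g]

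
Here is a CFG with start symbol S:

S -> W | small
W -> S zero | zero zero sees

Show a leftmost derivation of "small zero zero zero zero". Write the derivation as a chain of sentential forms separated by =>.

S => W => S zero => W zero => S zero zero => W zero zero => S zero zero zero => W zero zero zero => S zero zero zero zero => small zero zero zero zero

S => W   [S -> W]
W => S zero   [W -> S zero]
S zero => W zero   [S -> W]
W zero => S zero zero   [W -> S zero]
S zero zero => W zero zero   [S -> W]
W zero zero => S zero zero zero   [W -> S zero]
S zero zero zero => W zero zero zero   [S -> W]
W zero zero zero => S zero zero zero zero   [W -> S zero]
S zero zero zero zero => small zero zero zero zero   [S -> small]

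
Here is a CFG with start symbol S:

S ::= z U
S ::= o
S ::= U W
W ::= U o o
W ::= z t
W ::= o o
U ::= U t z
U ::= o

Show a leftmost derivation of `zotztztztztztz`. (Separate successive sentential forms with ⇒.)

S ⇒ zU ⇒ zUtz ⇒ zUtztz ⇒ zUtztztz ⇒ zUtztztztz ⇒ zUtztztztztz ⇒ zUtztztztztztz ⇒ zotztztztztztz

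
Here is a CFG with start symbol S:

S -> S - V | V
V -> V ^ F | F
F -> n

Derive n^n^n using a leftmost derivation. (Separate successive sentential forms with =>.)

S=>V=>V^F=>V^F^F=>F^F^F=>n^F^F=>n^n^F=>n^n^n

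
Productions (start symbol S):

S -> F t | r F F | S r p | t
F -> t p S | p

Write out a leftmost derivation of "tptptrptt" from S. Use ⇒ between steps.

S ⇒ Ft ⇒ tpSt ⇒ tpFtt ⇒ tptpStt ⇒ tptpSrptt ⇒ tptptrptt

S ⇒ Ft   [S -> F t]
Ft ⇒ tpSt   [F -> t p S]
tpSt ⇒ tpFtt   [S -> F t]
tpFtt ⇒ tptpStt   [F -> t p S]
tptpStt ⇒ tptpSrptt   [S -> S r p]
tptpSrptt ⇒ tptptrptt   [S -> t]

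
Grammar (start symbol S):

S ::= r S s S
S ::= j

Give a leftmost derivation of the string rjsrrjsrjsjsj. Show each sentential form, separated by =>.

S => rSsS => rjsS => rjsrSsS => rjsrrSsSsS => rjsrrjsSsS => rjsrrjsrSsSsS => rjsrrjsrjsSsS => rjsrrjsrjsjsS => rjsrrjsrjsjsj

S => rSsS   [S ::= r S s S]
rSsS => rjsS   [S ::= j]
rjsS => rjsrSsS   [S ::= r S s S]
rjsrSsS => rjsrrSsSsS   [S ::= r S s S]
rjsrrSsSsS => rjsrrjsSsS   [S ::= j]
rjsrrjsSsS => rjsrrjsrSsSsS   [S ::= r S s S]
rjsrrjsrSsSsS => rjsrrjsrjsSsS   [S ::= j]
rjsrrjsrjsSsS => rjsrrjsrjsjsS   [S ::= j]
rjsrrjsrjsjsS => rjsrrjsrjsjsj   [S ::= j]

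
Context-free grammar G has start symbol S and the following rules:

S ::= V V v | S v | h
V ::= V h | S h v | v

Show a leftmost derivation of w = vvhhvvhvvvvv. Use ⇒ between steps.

S ⇒ Sv   [S ::= S v]
Sv ⇒ Svv   [S ::= S v]
Svv ⇒ Svvv   [S ::= S v]
Svvv ⇒ VVvvvv   [S ::= V V v]
VVvvvv ⇒ vVvvvv   [V ::= v]
vVvvvv ⇒ vShvvvvv   [V ::= S h v]
vShvvvvv ⇒ vVVvhvvvvv   [S ::= V V v]
vVVvhvvvvv ⇒ vVhVvhvvvvv   [V ::= V h]
vVhVvhvvvvv ⇒ vVhhVvhvvvvv   [V ::= V h]
vVhhVvhvvvvv ⇒ vvhhVvhvvvvv   [V ::= v]
vvhhVvhvvvvv ⇒ vvhhvvhvvvvv   [V ::= v]

S ⇒ Sv ⇒ Svv ⇒ Svvv ⇒ VVvvvv ⇒ vVvvvv ⇒ vShvvvvv ⇒ vVVvhvvvvv ⇒ vVhVvhvvvvv ⇒ vVhhVvhvvvvv ⇒ vvhhVvhvvvvv ⇒ vvhhvvhvvvvv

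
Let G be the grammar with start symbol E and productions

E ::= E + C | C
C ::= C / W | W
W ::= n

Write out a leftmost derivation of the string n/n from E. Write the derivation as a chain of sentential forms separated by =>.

E => C   [E ::= C]
C => C/W   [C ::= C / W]
C/W => W/W   [C ::= W]
W/W => n/W   [W ::= n]
n/W => n/n   [W ::= n]

E=>C=>C/W=>W/W=>n/W=>n/n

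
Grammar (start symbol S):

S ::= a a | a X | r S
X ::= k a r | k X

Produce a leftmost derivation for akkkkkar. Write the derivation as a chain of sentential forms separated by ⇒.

S ⇒ aX ⇒ akX ⇒ akkX ⇒ akkkX ⇒ akkkkX ⇒ akkkkkar

S ⇒ aX   [S ::= a X]
aX ⇒ akX   [X ::= k X]
akX ⇒ akkX   [X ::= k X]
akkX ⇒ akkkX   [X ::= k X]
akkkX ⇒ akkkkX   [X ::= k X]
akkkkX ⇒ akkkkkar   [X ::= k a r]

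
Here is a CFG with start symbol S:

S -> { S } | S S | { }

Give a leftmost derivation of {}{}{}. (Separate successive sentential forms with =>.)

S => SS   [S -> S S]
SS => {}S   [S -> { }]
{}S => {}SS   [S -> S S]
{}SS => {}{}S   [S -> { }]
{}{}S => {}{}{}   [S -> { }]

S=>SS=>{}S=>{}SS=>{}{}S=>{}{}{}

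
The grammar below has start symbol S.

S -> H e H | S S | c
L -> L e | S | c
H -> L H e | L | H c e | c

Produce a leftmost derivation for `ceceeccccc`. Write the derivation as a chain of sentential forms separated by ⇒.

S⇒SS⇒SSS⇒SSSS⇒SSSSS⇒HeHSSSS⇒LHeeHSSSS⇒LeHeeHSSSS⇒ceHeeHSSSS⇒ceceeHSSSS⇒ceceecSSSS⇒ceceeccSSS⇒ceceecccSS⇒ceceeccccS⇒ceceeccccc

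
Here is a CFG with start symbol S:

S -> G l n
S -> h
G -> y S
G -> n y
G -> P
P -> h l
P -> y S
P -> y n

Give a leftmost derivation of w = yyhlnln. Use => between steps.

S => Gln   [S -> G l n]
Gln => Pln   [G -> P]
Pln => ySln   [P -> y S]
ySln => yGlnln   [S -> G l n]
yGlnln => yySlnln   [G -> y S]
yySlnln => yyhlnln   [S -> h]

S => Gln => Pln => ySln => yGlnln => yySlnln => yyhlnln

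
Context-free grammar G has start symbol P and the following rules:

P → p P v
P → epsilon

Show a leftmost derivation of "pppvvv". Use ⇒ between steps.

P ⇒ pPv   [P → p P v]
pPv ⇒ ppPvv   [P → p P v]
ppPvv ⇒ pppPvvv   [P → p P v]
pppPvvv ⇒ pppvvv   [P → epsilon]

P ⇒ pPv ⇒ ppPvv ⇒ pppPvvv ⇒ pppvvv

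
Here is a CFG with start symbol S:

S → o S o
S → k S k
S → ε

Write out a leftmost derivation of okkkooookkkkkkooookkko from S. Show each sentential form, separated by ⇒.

S ⇒ oSo ⇒ okSko ⇒ okkSkko ⇒ okkkSkkko ⇒ okkkoSokkko ⇒ okkkooSookkko ⇒ okkkoooSoookkko ⇒ okkkooooSooookkko ⇒ okkkooookSkooookkko ⇒ okkkooookkSkkooookkko ⇒ okkkooookkkSkkkooookkko ⇒ okkkooookkkkkkooookkko

S ⇒ oSo   [S → o S o]
oSo ⇒ okSko   [S → k S k]
okSko ⇒ okkSkko   [S → k S k]
okkSkko ⇒ okkkSkkko   [S → k S k]
okkkSkkko ⇒ okkkoSokkko   [S → o S o]
okkkoSokkko ⇒ okkkooSookkko   [S → o S o]
okkkooSookkko ⇒ okkkoooSoookkko   [S → o S o]
okkkoooSoookkko ⇒ okkkooooSooookkko   [S → o S o]
okkkooooSooookkko ⇒ okkkooookSkooookkko   [S → k S k]
okkkooookSkooookkko ⇒ okkkooookkSkkooookkko   [S → k S k]
okkkooookkSkkooookkko ⇒ okkkooookkkSkkkooookkko   [S → k S k]
okkkooookkkSkkkooookkko ⇒ okkkooookkkkkkooookkko   [S → ε]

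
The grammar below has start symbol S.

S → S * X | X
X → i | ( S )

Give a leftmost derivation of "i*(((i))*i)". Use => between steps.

S=>S*X=>X*X=>i*X=>i*(S)=>i*(S*X)=>i*(X*X)=>i*((S)*X)=>i*((X)*X)=>i*(((S))*X)=>i*(((X))*X)=>i*(((i))*X)=>i*(((i))*i)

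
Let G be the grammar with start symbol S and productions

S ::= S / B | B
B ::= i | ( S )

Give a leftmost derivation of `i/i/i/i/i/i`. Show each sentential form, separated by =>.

S => S/B => S/B/B => S/B/B/B => S/B/B/B/B => S/B/B/B/B/B => B/B/B/B/B/B => i/B/B/B/B/B => i/i/B/B/B/B => i/i/i/B/B/B => i/i/i/i/B/B => i/i/i/i/i/B => i/i/i/i/i/i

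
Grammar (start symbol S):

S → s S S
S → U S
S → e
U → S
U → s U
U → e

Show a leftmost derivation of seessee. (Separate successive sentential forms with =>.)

S=>sSS=>sUSS=>seSS=>seeS=>seeUS=>seesUS=>seessUS=>seesseS=>seessee

S => sSS   [S → s S S]
sSS => sUSS   [S → U S]
sUSS => seSS   [U → e]
seSS => seeS   [S → e]
seeS => seeUS   [S → U S]
seeUS => seesUS   [U → s U]
seesUS => seessUS   [U → s U]
seessUS => seesseS   [U → e]
seesseS => seessee   [S → e]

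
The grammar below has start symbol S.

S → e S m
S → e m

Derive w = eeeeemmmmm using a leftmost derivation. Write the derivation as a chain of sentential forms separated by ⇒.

S⇒eSm⇒eeSmm⇒eeeSmmm⇒eeeeSmmmm⇒eeeeemmmmm

S ⇒ eSm   [S → e S m]
eSm ⇒ eeSmm   [S → e S m]
eeSmm ⇒ eeeSmmm   [S → e S m]
eeeSmmm ⇒ eeeeSmmmm   [S → e S m]
eeeeSmmmm ⇒ eeeeemmmmm   [S → e m]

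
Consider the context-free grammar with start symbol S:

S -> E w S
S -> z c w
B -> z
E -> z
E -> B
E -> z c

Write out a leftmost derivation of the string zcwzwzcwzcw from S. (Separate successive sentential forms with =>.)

S => EwS   [S -> E w S]
EwS => zcwS   [E -> z c]
zcwS => zcwEwS   [S -> E w S]
zcwEwS => zcwBwS   [E -> B]
zcwBwS => zcwzwS   [B -> z]
zcwzwS => zcwzwEwS   [S -> E w S]
zcwzwEwS => zcwzwzcwS   [E -> z c]
zcwzwzcwS => zcwzwzcwzcw   [S -> z c w]

S => EwS => zcwS => zcwEwS => zcwBwS => zcwzwS => zcwzwEwS => zcwzwzcwS => zcwzwzcwzcw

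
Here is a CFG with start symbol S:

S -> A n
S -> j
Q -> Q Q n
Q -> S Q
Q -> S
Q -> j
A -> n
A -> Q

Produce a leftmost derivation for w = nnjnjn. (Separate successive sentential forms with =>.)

S => An => Qn => SQn => AnQn => nnQn => nnSQn => nnAnQn => nnQnQn => nnjnQn => nnjnjn

S => An   [S -> A n]
An => Qn   [A -> Q]
Qn => SQn   [Q -> S Q]
SQn => AnQn   [S -> A n]
AnQn => nnQn   [A -> n]
nnQn => nnSQn   [Q -> S Q]
nnSQn => nnAnQn   [S -> A n]
nnAnQn => nnQnQn   [A -> Q]
nnQnQn => nnjnQn   [Q -> j]
nnjnQn => nnjnjn   [Q -> j]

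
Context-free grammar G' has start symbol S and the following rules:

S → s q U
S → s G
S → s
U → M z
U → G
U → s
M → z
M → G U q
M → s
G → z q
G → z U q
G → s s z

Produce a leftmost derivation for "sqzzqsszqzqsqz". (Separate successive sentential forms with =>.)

S => sqU => sqMz => sqGUqz => sqzUqUqz => sqzMzqUqz => sqzGUqzqUqz => sqzzqUqzqUqz => sqzzqGqzqUqz => sqzzqsszqzqUqz => sqzzqsszqzqsqz

S => sqU   [S → s q U]
sqU => sqMz   [U → M z]
sqMz => sqGUqz   [M → G U q]
sqGUqz => sqzUqUqz   [G → z U q]
sqzUqUqz => sqzMzqUqz   [U → M z]
sqzMzqUqz => sqzGUqzqUqz   [M → G U q]
sqzGUqzqUqz => sqzzqUqzqUqz   [G → z q]
sqzzqUqzqUqz => sqzzqGqzqUqz   [U → G]
sqzzqGqzqUqz => sqzzqsszqzqUqz   [G → s s z]
sqzzqsszqzqUqz => sqzzqsszqzqsqz   [U → s]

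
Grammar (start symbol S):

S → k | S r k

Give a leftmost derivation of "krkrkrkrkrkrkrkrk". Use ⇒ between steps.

S ⇒ Srk ⇒ Srkrk ⇒ Srkrkrk ⇒ Srkrkrkrk ⇒ Srkrkrkrkrk ⇒ Srkrkrkrkrkrk ⇒ Srkrkrkrkrkrkrk ⇒ Srkrkrkrkrkrkrkrk ⇒ krkrkrkrkrkrkrkrk

S ⇒ Srk   [S → S r k]
Srk ⇒ Srkrk   [S → S r k]
Srkrk ⇒ Srkrkrk   [S → S r k]
Srkrkrk ⇒ Srkrkrkrk   [S → S r k]
Srkrkrkrk ⇒ Srkrkrkrkrk   [S → S r k]
Srkrkrkrkrk ⇒ Srkrkrkrkrkrk   [S → S r k]
Srkrkrkrkrkrk ⇒ Srkrkrkrkrkrkrk   [S → S r k]
Srkrkrkrkrkrkrk ⇒ Srkrkrkrkrkrkrkrk   [S → S r k]
Srkrkrkrkrkrkrkrk ⇒ krkrkrkrkrkrkrkrk   [S → k]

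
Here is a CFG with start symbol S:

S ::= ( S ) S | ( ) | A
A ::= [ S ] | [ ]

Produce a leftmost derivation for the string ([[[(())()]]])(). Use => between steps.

S=>(S)S=>(A)S=>([S])S=>([A])S=>([[S]])S=>([[A]])S=>([[[S]]])S=>([[[(S)S]]])S=>([[[(())S]]])S=>([[[(())()]]])S=>([[[(())()]]])()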